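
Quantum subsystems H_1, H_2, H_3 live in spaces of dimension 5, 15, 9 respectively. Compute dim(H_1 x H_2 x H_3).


dim(H_1 x H_2 x H_3) = 5 * 15 * 9
= 75 * 9
= 675

675


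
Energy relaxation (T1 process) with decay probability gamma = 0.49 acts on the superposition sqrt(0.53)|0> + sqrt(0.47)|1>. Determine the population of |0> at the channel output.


For amplitude damping with parameter gamma on state sqrt(a)|0> + sqrt(b)|1>:
alpha^2 = 0.53, beta^2 = 0.47
P(|0>) = alpha^2 + gamma * beta^2
= 0.53 + 0.49 * 0.47
= 0.53 + 0.2303
= 0.7603

0.7603


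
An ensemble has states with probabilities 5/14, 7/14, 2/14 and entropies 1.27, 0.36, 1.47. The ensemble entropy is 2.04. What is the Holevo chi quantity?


chi = S(rho) - sum_i p_i * S(rho_i)
Weighted entropy = 5/14 * 1.27 + 7/14 * 0.36 + 2/14 * 1.47
= 0.8436
chi = 2.04 - 0.8436
= 1.1964

1.1964


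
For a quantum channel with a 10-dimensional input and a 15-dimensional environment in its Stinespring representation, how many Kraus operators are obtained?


Tracing out the environment in an orthonormal basis {|i>_E} gives Kraus operators K_i = <i|_E U |0>_E.
Number of Kraus operators = dim(H_env) = d_env
= 15

15


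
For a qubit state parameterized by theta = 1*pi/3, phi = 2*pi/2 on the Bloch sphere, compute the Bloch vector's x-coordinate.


theta = 1.0472, phi = 3.1416
r_x = sin(theta)*cos(phi) = 0.8660 * -1.0000
r_x = -0.8660

-0.8660


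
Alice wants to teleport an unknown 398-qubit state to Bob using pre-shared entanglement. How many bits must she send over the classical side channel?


Quantum teleportation requires 2 classical bits per qubit teleported.
398 qubit(s) -> 2 * 398 = 796 classical bits

796


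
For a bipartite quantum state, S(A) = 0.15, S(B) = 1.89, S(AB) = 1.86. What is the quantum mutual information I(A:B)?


I(A:B) = S(A) + S(B) - S(AB)
= 0.15 + 1.89 - 1.86
= 0.1800

0.1800


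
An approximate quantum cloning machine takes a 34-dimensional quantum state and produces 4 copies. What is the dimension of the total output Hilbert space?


Output space = H^(tensor 4) where dim(H) = 34
dim = 34^4
= 1156 (after 2 factors)
= 39304 (after 3 factors)
= 1336336 (after 4 factors)
= 1336336

1336336


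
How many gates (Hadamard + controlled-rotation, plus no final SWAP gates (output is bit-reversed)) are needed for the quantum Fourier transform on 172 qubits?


Hadamard gates: 172
Controlled rotations: n*(n-1)/2 = 172*171/2 = 14706
SWAP gates: 0 (omitted)
Total = 172 + 14706
= 14878

14878


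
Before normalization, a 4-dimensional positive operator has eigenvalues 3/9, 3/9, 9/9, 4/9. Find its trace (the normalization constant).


tr(M) = sum of eigenvalues
= 3/9 + 3/9 + 9/9 + 4/9
= 19/9
= 2.1111

2.1111


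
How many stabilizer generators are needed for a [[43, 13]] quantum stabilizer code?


For an [[n,k]] stabilizer code:
Number of stabilizer generators = n - k
= 43 - 13
= 30

30


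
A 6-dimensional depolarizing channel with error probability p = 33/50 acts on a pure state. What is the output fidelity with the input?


F = (1-p) + p/d
= (1 - 0.6600) + 0.6600/6
= 0.3400 + 0.1100
= 0.4500

0.4500


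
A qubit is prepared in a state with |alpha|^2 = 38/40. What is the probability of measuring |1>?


|alpha|^2 = 38/40 = 0.9500
|beta|^2 = 1 - 38/40 = 2/40 = 0.0500
P(|1>) = |beta|^2 = 0.0500

0.0500


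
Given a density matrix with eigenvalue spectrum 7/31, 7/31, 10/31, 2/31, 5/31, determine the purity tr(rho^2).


tr(rho^2) = sum of eigenvalues squared
= (7/31)^2 + (7/31)^2 + (10/31)^2 + (2/31)^2 + (5/31)^2
= (49 + 49 + 100 + 4 + 25) / 961
= 227/961
= 0.2362

0.2362


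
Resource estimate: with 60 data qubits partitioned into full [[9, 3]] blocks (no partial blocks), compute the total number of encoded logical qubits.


Each code block uses 9 physical qubits for 3 logical qubit(s).
Number of complete blocks = floor(60 / 9) = 6
Logical qubits = 6 * 3
= 18

18


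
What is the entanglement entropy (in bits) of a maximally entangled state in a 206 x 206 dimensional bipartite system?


For a maximally entangled state in d x d:
S = log2(d) = log2(206)
= 7.6865

7.6865


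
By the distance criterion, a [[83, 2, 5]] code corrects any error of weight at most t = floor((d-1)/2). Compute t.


Code parameters: [[83, 2, 5]], distance d = 5.
Number of correctable errors = floor((d-1)/2)
= floor((5 - 1)/2)
= floor(4/2)
= 2

2


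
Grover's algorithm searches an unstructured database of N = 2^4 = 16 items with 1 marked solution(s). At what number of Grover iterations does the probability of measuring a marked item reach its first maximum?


After j Grover iterations the success probability is P(j) = sin^2((2j+1)*theta), where sin(theta) = sqrt(k/N).
N = 2^4 = 16, k = 1
sin(theta) = sqrt(k/N) = 0.25
theta = arcsin(sqrt(k/N)) = 0.2526802551 rad
P(j) reaches its first maximum when (2j+1)*theta is as close as possible to pi/2, i.e. j = round(pi/(4*theta) - 1/2).
pi/(4*theta) - 1/2 = 2.6083
(For comparison, the common estimate pi/4 * sqrt(N/k) = 3.1416; the exact maximiser is used here.)
Optimal iterations = 3

3


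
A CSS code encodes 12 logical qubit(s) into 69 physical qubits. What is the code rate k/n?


Code rate R = k/n
= 12/69
= 0.1739

0.1739


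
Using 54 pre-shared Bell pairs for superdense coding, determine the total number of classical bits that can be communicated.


Superdense coding allows 2 classical bits per shared entangled pair.
54 pair(s) -> 2 * 54 = 108 classical bits

108


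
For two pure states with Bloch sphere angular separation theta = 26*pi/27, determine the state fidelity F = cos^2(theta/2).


For states separated by angle theta on Bloch sphere:
F = cos^2(theta/2)
theta = 26*pi/27 = 3.0252
theta/2 = 1.5126
cos(theta/2) = 0.0581
F = 0.0034

0.0034


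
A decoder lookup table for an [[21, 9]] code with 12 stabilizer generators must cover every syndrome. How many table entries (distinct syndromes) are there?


Each stabilizer generator gives a binary (+1 or -1) measurement outcome.
With 12 independent generators:
Total syndromes = 2^12
= 4096

4096


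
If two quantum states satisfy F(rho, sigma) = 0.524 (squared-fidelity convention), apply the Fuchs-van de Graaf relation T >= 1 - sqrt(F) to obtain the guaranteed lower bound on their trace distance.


Fuchs-van de Graaf (squared-fidelity convention): 1 - sqrt(F) <= T <= sqrt(1 - F).
Lower bound: T >= 1 - sqrt(F)
sqrt(F) = sqrt(0.524) = 0.7239
T >= 1 - 0.7239
T >= 0.2761

0.2761


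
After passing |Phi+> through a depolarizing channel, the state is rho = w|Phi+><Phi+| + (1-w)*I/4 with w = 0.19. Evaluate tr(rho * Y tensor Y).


|Phi+> = (|00> + |11>)/sqrt(2)
For the pure Bell state, <Y_A Y_B> = -1 (Bell-state Pauli correlator).
The maximally-mixed part I/4 has tr(I/4 * P tensor P) = 0 for any traceless Pauli P.
So <Y_A Y_B>_rho = w * (-1) + (1 - w) * 0
= 0.19 * (-1)
= -0.1900

-0.1900


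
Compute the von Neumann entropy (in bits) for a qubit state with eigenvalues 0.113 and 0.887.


S = -p*log2(p) - (1-p)*log2(1-p)
p = 0.1130, 1-p = 0.8870
= -0.1130 * log2(0.1130) - 0.8870 * log2(0.8870)
= -(-0.3555) - (-0.1534)
= 0.5089

0.5089


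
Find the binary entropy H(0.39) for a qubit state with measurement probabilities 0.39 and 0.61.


S = -p*log2(p) - (1-p)*log2(1-p)
p = 0.3900, 1-p = 0.6100
= -0.3900 * log2(0.3900) - 0.6100 * log2(0.6100)
= -(-0.5298) - (-0.4350)
= 0.9648

0.9648


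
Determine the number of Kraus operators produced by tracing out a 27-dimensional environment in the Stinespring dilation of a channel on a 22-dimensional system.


Tracing out the environment in an orthonormal basis {|i>_E} gives Kraus operators K_i = <i|_E U |0>_E.
Number of Kraus operators = dim(H_env) = d_env
= 27

27


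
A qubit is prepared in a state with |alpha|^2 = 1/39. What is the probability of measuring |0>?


|alpha|^2 = 1/39 = 0.0256
|beta|^2 = 1 - 1/39 = 38/39 = 0.9744
P(|0>) = |alpha|^2 = 0.0256

0.0256


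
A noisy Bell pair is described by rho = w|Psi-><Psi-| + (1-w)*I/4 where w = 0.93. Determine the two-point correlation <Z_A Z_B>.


|Psi-> = (|01> - |10>)/sqrt(2)
For the pure Bell state, <Z_A Z_B> = -1 (Bell-state Pauli correlator).
The maximally-mixed part I/4 has tr(I/4 * P tensor P) = 0 for any traceless Pauli P.
So <Z_A Z_B>_rho = w * (-1) + (1 - w) * 0
= 0.93 * (-1)
= -0.9300

-0.9300


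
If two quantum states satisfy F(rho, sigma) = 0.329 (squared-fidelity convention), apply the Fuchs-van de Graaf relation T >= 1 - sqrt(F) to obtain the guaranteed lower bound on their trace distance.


Fuchs-van de Graaf (squared-fidelity convention): 1 - sqrt(F) <= T <= sqrt(1 - F).
Lower bound: T >= 1 - sqrt(F)
sqrt(F) = sqrt(0.329) = 0.5736
T >= 1 - 0.5736
T >= 0.4264

0.4264


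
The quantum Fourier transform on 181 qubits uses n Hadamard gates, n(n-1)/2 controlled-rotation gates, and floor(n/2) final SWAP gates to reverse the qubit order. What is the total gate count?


Hadamard gates: 181
Controlled rotations: n*(n-1)/2 = 181*180/2 = 16290
SWAP gates: floor(n/2) = floor(181/2) = 90
Total = 181 + 16290 + 90
= 16561

16561


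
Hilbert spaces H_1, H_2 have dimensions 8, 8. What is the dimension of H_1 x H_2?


dim(H_1 x H_2) = 8 * 8
= 64

64


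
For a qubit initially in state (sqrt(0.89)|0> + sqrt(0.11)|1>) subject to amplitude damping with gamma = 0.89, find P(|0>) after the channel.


For amplitude damping with parameter gamma on state sqrt(a)|0> + sqrt(b)|1>:
alpha^2 = 0.89, beta^2 = 0.11
P(|0>) = alpha^2 + gamma * beta^2
= 0.89 + 0.89 * 0.11
= 0.89 + 0.0979
= 0.9879

0.9879


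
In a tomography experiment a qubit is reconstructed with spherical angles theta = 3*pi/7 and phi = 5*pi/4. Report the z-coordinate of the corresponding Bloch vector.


theta = 1.3464, phi = 3.9270
r_z = cos(theta) = 0.2225

0.2225


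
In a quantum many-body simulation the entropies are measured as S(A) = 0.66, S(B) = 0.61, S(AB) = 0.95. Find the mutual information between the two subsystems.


I(A:B) = S(A) + S(B) - S(AB)
= 0.66 + 0.61 - 0.95
= 0.3200

0.3200


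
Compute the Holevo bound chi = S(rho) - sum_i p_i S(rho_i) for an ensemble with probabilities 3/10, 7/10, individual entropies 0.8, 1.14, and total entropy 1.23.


chi = S(rho) - sum_i p_i * S(rho_i)
Weighted entropy = 3/10 * 0.8 + 7/10 * 1.14
= 1.0380
chi = 1.23 - 1.0380
= 0.1920

0.1920


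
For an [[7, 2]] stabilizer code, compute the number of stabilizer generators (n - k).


For an [[n,k]] stabilizer code:
Number of stabilizer generators = n - k
= 7 - 2
= 5

5


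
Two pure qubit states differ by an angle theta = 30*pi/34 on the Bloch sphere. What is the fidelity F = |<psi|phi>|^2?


For states separated by angle theta on Bloch sphere:
F = cos^2(theta/2)
theta = 30*pi/34 = 2.7720
theta/2 = 1.3860
cos(theta/2) = 0.1837
F = 0.0338

0.0338


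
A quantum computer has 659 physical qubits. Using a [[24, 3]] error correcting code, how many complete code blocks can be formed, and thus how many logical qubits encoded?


Each code block uses 24 physical qubits for 3 logical qubit(s).
Number of complete blocks = floor(659 / 24) = 27
Logical qubits = 27 * 3
= 81

81


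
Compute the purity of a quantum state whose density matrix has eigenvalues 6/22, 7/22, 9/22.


tr(rho^2) = sum of eigenvalues squared
= (6/22)^2 + (7/22)^2 + (9/22)^2
= (36 + 49 + 81) / 484
= 166/484
= 0.3430

0.3430


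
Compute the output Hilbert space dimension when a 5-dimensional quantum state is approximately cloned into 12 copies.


Output space = H^(tensor 12) where dim(H) = 5
dim = 5^12
= 25 (after 2 factors)
= 125 (after 3 factors)
= 625 (after 4 factors)
= 3125 (after 5 factors)
= 15625 (after 6 factors)
= 78125 (after 7 factors)
= 390625 (after 8 factors)
= 1953125 (after 9 factors)
= 9765625 (after 10 factors)
= 48828125 (after 11 factors)
= 244140625 (after 12 factors)
= 244140625

244140625


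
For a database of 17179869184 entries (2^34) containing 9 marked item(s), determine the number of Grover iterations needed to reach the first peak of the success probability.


After j Grover iterations the success probability is P(j) = sin^2((2j+1)*theta), where sin(theta) = sqrt(k/N).
N = 2^34 = 17179869184, k = 9
sin(theta) = sqrt(k/N) = 2.288818359e-05
theta = arcsin(sqrt(k/N)) = 2.28881836e-05 rad
P(j) reaches its first maximum when (2j+1)*theta is as close as possible to pi/2, i.e. j = round(pi/(4*theta) - 1/2).
pi/(4*theta) - 1/2 = 34314.0694
(For comparison, the common estimate pi/4 * sqrt(N/k) = 34314.5694; the exact maximiser is used here.)
Optimal iterations = 34314

34314


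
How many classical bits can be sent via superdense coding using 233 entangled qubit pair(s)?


Superdense coding allows 2 classical bits per shared entangled pair.
233 pair(s) -> 2 * 233 = 466 classical bits

466


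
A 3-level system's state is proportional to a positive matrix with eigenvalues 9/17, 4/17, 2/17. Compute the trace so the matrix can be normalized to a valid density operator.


tr(M) = sum of eigenvalues
= 9/17 + 4/17 + 2/17
= 15/17
= 0.8824

0.8824


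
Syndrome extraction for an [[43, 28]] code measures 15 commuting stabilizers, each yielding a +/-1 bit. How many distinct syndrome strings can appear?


Each stabilizer generator gives a binary (+1 or -1) measurement outcome.
With 15 independent generators:
Total syndromes = 2^15
= 32768

32768


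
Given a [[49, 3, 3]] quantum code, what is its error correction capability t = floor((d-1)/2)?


Code parameters: [[49, 3, 3]], distance d = 3.
Number of correctable errors = floor((d-1)/2)
= floor((3 - 1)/2)
= floor(2/2)
= 1

1


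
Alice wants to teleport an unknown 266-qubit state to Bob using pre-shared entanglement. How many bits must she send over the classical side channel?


Quantum teleportation requires 2 classical bits per qubit teleported.
266 qubit(s) -> 2 * 266 = 532 classical bits

532


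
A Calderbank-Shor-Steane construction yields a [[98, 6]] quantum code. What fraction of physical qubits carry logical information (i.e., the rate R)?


Code rate R = k/n
= 6/98
= 0.0612

0.0612


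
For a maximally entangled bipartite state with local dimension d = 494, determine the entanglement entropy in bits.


For a maximally entangled state in d x d:
S = log2(d) = log2(494)
= 8.9484

8.9484


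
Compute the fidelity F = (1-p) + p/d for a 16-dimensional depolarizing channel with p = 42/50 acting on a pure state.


F = (1-p) + p/d
= (1 - 0.8400) + 0.8400/16
= 0.1600 + 0.0525
= 0.2125

0.2125


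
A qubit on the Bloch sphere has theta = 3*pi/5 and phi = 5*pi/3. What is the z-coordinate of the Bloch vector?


theta = 1.8850, phi = 5.2360
r_z = cos(theta) = -0.3090

-0.3090


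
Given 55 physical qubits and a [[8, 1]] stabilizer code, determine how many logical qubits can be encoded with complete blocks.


Each code block uses 8 physical qubits for 1 logical qubit(s).
Number of complete blocks = floor(55 / 8) = 6
Logical qubits = 6 * 1
= 6

6


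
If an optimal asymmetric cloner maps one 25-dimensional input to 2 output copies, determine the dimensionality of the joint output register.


Output space = H^(tensor 2) where dim(H) = 25
dim = 25^2
= 625

625


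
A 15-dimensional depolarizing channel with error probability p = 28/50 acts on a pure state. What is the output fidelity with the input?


F = (1-p) + p/d
= (1 - 0.5600) + 0.5600/15
= 0.4400 + 0.0373
= 0.4773

0.4773


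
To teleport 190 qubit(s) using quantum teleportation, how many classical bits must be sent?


Quantum teleportation requires 2 classical bits per qubit teleported.
190 qubit(s) -> 2 * 190 = 380 classical bits

380


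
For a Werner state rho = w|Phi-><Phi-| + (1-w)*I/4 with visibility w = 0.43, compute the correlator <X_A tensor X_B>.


|Phi-> = (|00> - |11>)/sqrt(2)
For the pure Bell state, <X_A X_B> = -1 (Bell-state Pauli correlator).
The maximally-mixed part I/4 has tr(I/4 * P tensor P) = 0 for any traceless Pauli P.
So <X_A X_B>_rho = w * (-1) + (1 - w) * 0
= 0.43 * (-1)
= -0.4300

-0.4300


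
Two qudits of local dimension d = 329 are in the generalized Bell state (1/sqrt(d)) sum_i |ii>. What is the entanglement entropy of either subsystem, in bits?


For a maximally entangled state in d x d:
S = log2(d) = log2(329)
= 8.3619

8.3619


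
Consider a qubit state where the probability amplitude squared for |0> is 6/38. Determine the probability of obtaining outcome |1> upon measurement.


|alpha|^2 = 6/38 = 0.1579
|beta|^2 = 1 - 6/38 = 32/38 = 0.8421
P(|1>) = |beta|^2 = 0.8421

0.8421


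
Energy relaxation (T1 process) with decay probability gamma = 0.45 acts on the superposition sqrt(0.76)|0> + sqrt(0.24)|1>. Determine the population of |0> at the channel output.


For amplitude damping with parameter gamma on state sqrt(a)|0> + sqrt(b)|1>:
alpha^2 = 0.76, beta^2 = 0.24
P(|0>) = alpha^2 + gamma * beta^2
= 0.76 + 0.45 * 0.24
= 0.76 + 0.1080
= 0.8680

0.8680


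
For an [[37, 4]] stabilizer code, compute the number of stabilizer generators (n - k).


For an [[n,k]] stabilizer code:
Number of stabilizer generators = n - k
= 37 - 4
= 33

33


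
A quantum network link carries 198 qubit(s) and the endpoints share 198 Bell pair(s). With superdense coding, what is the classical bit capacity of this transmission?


Superdense coding allows 2 classical bits per shared entangled pair.
198 pair(s) -> 2 * 198 = 396 classical bits

396


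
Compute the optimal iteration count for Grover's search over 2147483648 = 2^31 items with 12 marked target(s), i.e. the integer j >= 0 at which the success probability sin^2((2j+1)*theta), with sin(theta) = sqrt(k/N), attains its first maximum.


After j Grover iterations the success probability is P(j) = sin^2((2j+1)*theta), where sin(theta) = sqrt(k/N).
N = 2^31 = 2147483648, k = 12
sin(theta) = sqrt(k/N) = 7.475249459e-05
theta = arcsin(sqrt(k/N)) = 7.475249466e-05 rad
P(j) reaches its first maximum when (2j+1)*theta is as close as possible to pi/2, i.e. j = round(pi/(4*theta) - 1/2).
pi/(4*theta) - 1/2 = 10506.1482
(For comparison, the common estimate pi/4 * sqrt(N/k) = 10506.6482; the exact maximiser is used here.)
Optimal iterations = 10506

10506


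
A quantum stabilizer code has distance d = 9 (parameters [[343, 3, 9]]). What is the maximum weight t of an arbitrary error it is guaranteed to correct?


Code parameters: [[343, 3, 9]], distance d = 9.
Number of correctable errors = floor((d-1)/2)
= floor((9 - 1)/2)
= floor(8/2)
= 4

4


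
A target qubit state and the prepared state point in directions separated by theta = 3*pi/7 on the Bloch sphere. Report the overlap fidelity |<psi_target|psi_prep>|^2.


For states separated by angle theta on Bloch sphere:
F = cos^2(theta/2)
theta = 3*pi/7 = 1.3464
theta/2 = 0.6732
cos(theta/2) = 0.7818
F = 0.6113

0.6113


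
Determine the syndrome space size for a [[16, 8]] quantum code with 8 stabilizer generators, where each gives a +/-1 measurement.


Each stabilizer generator gives a binary (+1 or -1) measurement outcome.
With 8 independent generators:
Total syndromes = 2^8
= 256

256


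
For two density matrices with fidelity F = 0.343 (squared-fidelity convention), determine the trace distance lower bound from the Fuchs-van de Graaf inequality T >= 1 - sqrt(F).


Fuchs-van de Graaf (squared-fidelity convention): 1 - sqrt(F) <= T <= sqrt(1 - F).
Lower bound: T >= 1 - sqrt(F)
sqrt(F) = sqrt(0.343) = 0.5857
T >= 1 - 0.5857
T >= 0.4143

0.4143


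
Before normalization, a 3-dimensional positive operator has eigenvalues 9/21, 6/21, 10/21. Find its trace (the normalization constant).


tr(M) = sum of eigenvalues
= 9/21 + 6/21 + 10/21
= 25/21
= 1.1905

1.1905


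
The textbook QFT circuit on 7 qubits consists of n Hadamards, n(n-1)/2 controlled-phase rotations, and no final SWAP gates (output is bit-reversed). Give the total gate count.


Hadamard gates: 7
Controlled rotations: n*(n-1)/2 = 7*6/2 = 21
SWAP gates: 0 (omitted)
Total = 7 + 21
= 28

28


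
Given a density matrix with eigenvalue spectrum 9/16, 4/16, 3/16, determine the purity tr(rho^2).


tr(rho^2) = sum of eigenvalues squared
= (9/16)^2 + (4/16)^2 + (3/16)^2
= (81 + 16 + 9) / 256
= 106/256
= 0.4141

0.4141


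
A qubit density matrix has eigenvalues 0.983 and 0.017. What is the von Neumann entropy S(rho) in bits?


S = -p*log2(p) - (1-p)*log2(1-p)
p = 0.9830, 1-p = 0.0170
= -0.9830 * log2(0.9830) - 0.0170 * log2(0.0170)
= -(-0.0243) - (-0.0999)
= 0.1242

0.1242


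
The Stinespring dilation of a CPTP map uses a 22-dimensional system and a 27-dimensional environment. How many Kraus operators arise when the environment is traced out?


Tracing out the environment in an orthonormal basis {|i>_E} gives Kraus operators K_i = <i|_E U |0>_E.
Number of Kraus operators = dim(H_env) = d_env
= 27

27


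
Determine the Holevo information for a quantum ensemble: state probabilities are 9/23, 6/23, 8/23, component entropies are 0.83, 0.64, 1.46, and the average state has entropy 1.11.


chi = S(rho) - sum_i p_i * S(rho_i)
Weighted entropy = 9/23 * 0.83 + 6/23 * 0.64 + 8/23 * 1.46
= 0.9996
chi = 1.11 - 0.9996
= 0.1104

0.1104


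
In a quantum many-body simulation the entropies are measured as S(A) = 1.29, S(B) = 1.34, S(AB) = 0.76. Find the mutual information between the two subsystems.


I(A:B) = S(A) + S(B) - S(AB)
= 1.29 + 1.34 - 0.76
= 1.8700

1.8700


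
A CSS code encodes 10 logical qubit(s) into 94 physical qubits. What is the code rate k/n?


Code rate R = k/n
= 10/94
= 0.1064

0.1064


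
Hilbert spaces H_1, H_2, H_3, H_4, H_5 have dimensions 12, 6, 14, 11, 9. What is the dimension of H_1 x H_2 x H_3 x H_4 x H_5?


dim(H_1 x H_2 x H_3 x H_4 x H_5) = 12 * 6 * 14 * 11 * 9
= 72 * 14 * 11 * 9
= 1008 * 11 * 9
= 11088 * 9
= 99792

99792


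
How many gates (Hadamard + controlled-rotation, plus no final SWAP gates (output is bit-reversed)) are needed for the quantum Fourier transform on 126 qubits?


Hadamard gates: 126
Controlled rotations: n*(n-1)/2 = 126*125/2 = 7875
SWAP gates: 0 (omitted)
Total = 126 + 7875
= 8001

8001


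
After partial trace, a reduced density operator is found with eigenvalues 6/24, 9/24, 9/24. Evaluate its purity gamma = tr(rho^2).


tr(rho^2) = sum of eigenvalues squared
= (6/24)^2 + (9/24)^2 + (9/24)^2
= (36 + 81 + 81) / 576
= 198/576
= 0.3438

0.3438


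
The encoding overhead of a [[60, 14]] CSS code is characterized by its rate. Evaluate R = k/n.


Code rate R = k/n
= 14/60
= 0.2333

0.2333


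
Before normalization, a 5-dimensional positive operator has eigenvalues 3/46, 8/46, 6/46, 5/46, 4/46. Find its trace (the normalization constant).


tr(M) = sum of eigenvalues
= 3/46 + 8/46 + 6/46 + 5/46 + 4/46
= 26/46
= 0.5652

0.5652


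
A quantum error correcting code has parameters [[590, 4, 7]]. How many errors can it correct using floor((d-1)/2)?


Code parameters: [[590, 4, 7]], distance d = 7.
Number of correctable errors = floor((d-1)/2)
= floor((7 - 1)/2)
= floor(6/2)
= 3

3


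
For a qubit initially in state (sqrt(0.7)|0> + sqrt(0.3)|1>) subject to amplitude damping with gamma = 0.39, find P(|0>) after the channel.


For amplitude damping with parameter gamma on state sqrt(a)|0> + sqrt(b)|1>:
alpha^2 = 0.7, beta^2 = 0.3
P(|0>) = alpha^2 + gamma * beta^2
= 0.7 + 0.39 * 0.3
= 0.7 + 0.1170
= 0.8170

0.8170


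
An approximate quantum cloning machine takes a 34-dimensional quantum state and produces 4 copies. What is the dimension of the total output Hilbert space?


Output space = H^(tensor 4) where dim(H) = 34
dim = 34^4
= 1156 (after 2 factors)
= 39304 (after 3 factors)
= 1336336 (after 4 factors)
= 1336336

1336336


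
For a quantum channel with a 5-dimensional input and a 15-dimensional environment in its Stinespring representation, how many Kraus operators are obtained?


Tracing out the environment in an orthonormal basis {|i>_E} gives Kraus operators K_i = <i|_E U |0>_E.
Number of Kraus operators = dim(H_env) = d_env
= 15

15


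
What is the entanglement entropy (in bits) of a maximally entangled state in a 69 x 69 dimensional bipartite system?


For a maximally entangled state in d x d:
S = log2(d) = log2(69)
= 6.1085

6.1085


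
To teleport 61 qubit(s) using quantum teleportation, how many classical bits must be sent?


Quantum teleportation requires 2 classical bits per qubit teleported.
61 qubit(s) -> 2 * 61 = 122 classical bits

122


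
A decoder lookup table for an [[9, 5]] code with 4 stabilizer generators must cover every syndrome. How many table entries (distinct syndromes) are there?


Each stabilizer generator gives a binary (+1 or -1) measurement outcome.
With 4 independent generators:
Total syndromes = 2^4
= 16

16


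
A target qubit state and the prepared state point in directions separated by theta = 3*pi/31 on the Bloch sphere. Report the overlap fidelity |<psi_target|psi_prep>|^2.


For states separated by angle theta on Bloch sphere:
F = cos^2(theta/2)
theta = 3*pi/31 = 0.3040
theta/2 = 0.1520
cos(theta/2) = 0.9885
F = 0.9771

0.9771


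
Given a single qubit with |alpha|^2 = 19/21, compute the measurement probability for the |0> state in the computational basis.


|alpha|^2 = 19/21 = 0.9048
|beta|^2 = 1 - 19/21 = 2/21 = 0.0952
P(|0>) = |alpha|^2 = 0.9048

0.9048


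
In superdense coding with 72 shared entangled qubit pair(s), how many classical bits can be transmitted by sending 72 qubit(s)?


Superdense coding allows 2 classical bits per shared entangled pair.
72 pair(s) -> 2 * 72 = 144 classical bits

144


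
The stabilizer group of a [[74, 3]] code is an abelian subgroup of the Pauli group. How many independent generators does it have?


For an [[n,k]] stabilizer code:
Number of stabilizer generators = n - k
= 74 - 3
= 71

71


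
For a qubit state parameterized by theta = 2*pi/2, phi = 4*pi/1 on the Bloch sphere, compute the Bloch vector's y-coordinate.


theta = 3.1416, phi = 12.5664
r_y = sin(theta)*sin(phi) = 0.0000 * 0.0000
r_y = 0.0000

0.0000


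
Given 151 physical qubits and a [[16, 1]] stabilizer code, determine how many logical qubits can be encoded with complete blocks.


Each code block uses 16 physical qubits for 1 logical qubit(s).
Number of complete blocks = floor(151 / 16) = 9
Logical qubits = 9 * 1
= 9

9


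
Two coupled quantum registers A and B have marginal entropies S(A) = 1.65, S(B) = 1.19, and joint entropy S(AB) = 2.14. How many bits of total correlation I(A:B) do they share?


I(A:B) = S(A) + S(B) - S(AB)
= 1.65 + 1.19 - 2.14
= 0.7000

0.7000


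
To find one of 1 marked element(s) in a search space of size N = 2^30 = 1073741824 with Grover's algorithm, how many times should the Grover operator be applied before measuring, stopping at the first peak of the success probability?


After j Grover iterations the success probability is P(j) = sin^2((2j+1)*theta), where sin(theta) = sqrt(k/N).
N = 2^30 = 1073741824, k = 1
sin(theta) = sqrt(k/N) = 3.051757812e-05
theta = arcsin(sqrt(k/N)) = 3.051757813e-05 rad
P(j) reaches its first maximum when (2j+1)*theta is as close as possible to pi/2, i.e. j = round(pi/(4*theta) - 1/2).
pi/(4*theta) - 1/2 = 25735.4270
(For comparison, the common estimate pi/4 * sqrt(N/k) = 25735.9270; the exact maximiser is used here.)
Optimal iterations = 25735

25735


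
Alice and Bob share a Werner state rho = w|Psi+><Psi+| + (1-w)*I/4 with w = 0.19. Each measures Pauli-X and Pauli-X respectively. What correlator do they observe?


|Psi+> = (|01> + |10>)/sqrt(2)
For the pure Bell state, <X_A X_B> = +1 (Bell-state Pauli correlator).
The maximally-mixed part I/4 has tr(I/4 * P tensor P) = 0 for any traceless Pauli P.
So <X_A X_B>_rho = w * (+1) + (1 - w) * 0
= 0.19 * (+1)
= 0.1900

0.1900


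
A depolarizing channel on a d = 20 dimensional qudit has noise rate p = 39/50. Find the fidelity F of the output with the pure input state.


F = (1-p) + p/d
= (1 - 0.7800) + 0.7800/20
= 0.2200 + 0.0390
= 0.2590

0.2590


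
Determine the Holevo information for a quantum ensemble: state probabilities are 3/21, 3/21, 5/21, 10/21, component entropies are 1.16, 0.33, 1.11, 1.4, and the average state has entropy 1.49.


chi = S(rho) - sum_i p_i * S(rho_i)
Weighted entropy = 3/21 * 1.16 + 3/21 * 0.33 + 5/21 * 1.11 + 10/21 * 1.4
= 1.1438
chi = 1.49 - 1.1438
= 0.3462

0.3462


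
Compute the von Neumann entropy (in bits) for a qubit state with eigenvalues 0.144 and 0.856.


S = -p*log2(p) - (1-p)*log2(1-p)
p = 0.1440, 1-p = 0.8560
= -0.1440 * log2(0.1440) - 0.8560 * log2(0.8560)
= -(-0.4026) - (-0.1920)
= 0.5946

0.5946


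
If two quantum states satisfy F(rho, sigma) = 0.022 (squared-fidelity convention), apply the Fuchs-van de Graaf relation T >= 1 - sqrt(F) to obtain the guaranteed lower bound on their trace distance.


Fuchs-van de Graaf (squared-fidelity convention): 1 - sqrt(F) <= T <= sqrt(1 - F).
Lower bound: T >= 1 - sqrt(F)
sqrt(F) = sqrt(0.022) = 0.1483
T >= 1 - 0.1483
T >= 0.8517

0.8517


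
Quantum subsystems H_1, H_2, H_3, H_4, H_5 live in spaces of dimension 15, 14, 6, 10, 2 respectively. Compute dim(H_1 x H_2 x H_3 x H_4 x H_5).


dim(H_1 x H_2 x H_3 x H_4 x H_5) = 15 * 14 * 6 * 10 * 2
= 210 * 6 * 10 * 2
= 1260 * 10 * 2
= 12600 * 2
= 25200

25200


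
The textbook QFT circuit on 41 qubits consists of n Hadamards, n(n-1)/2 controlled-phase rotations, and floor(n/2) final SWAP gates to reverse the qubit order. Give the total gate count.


Hadamard gates: 41
Controlled rotations: n*(n-1)/2 = 41*40/2 = 820
SWAP gates: floor(n/2) = floor(41/2) = 20
Total = 41 + 820 + 20
= 881

881


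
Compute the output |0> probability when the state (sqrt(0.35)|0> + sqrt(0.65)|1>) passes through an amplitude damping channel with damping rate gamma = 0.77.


For amplitude damping with parameter gamma on state sqrt(a)|0> + sqrt(b)|1>:
alpha^2 = 0.35, beta^2 = 0.65
P(|0>) = alpha^2 + gamma * beta^2
= 0.35 + 0.77 * 0.65
= 0.35 + 0.5005
= 0.8505

0.8505


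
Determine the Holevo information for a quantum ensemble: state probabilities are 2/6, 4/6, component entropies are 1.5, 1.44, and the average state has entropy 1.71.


chi = S(rho) - sum_i p_i * S(rho_i)
Weighted entropy = 2/6 * 1.5 + 4/6 * 1.44
= 1.4600
chi = 1.71 - 1.4600
= 0.2500

0.2500


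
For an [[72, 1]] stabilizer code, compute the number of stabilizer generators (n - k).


For an [[n,k]] stabilizer code:
Number of stabilizer generators = n - k
= 72 - 1
= 71

71


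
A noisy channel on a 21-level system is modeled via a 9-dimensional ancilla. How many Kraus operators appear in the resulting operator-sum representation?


Tracing out the environment in an orthonormal basis {|i>_E} gives Kraus operators K_i = <i|_E U |0>_E.
Number of Kraus operators = dim(H_env) = d_env
= 9

9


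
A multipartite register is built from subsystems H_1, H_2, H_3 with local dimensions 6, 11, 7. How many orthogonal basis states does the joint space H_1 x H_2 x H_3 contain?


dim(H_1 x H_2 x H_3) = 6 * 11 * 7
= 66 * 7
= 462

462


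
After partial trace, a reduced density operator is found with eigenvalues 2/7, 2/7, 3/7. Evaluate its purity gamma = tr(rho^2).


tr(rho^2) = sum of eigenvalues squared
= (2/7)^2 + (2/7)^2 + (3/7)^2
= (4 + 4 + 9) / 49
= 17/49
= 0.3469

0.3469


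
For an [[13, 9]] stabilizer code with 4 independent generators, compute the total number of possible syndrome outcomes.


Each stabilizer generator gives a binary (+1 or -1) measurement outcome.
With 4 independent generators:
Total syndromes = 2^4
= 16

16


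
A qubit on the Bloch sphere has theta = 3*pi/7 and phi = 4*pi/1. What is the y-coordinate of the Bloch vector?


theta = 1.3464, phi = 12.5664
r_y = sin(theta)*sin(phi) = 0.9749 * 0.0000
r_y = 0.0000

0.0000


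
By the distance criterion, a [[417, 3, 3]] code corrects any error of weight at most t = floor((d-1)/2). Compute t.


Code parameters: [[417, 3, 3]], distance d = 3.
Number of correctable errors = floor((d-1)/2)
= floor((3 - 1)/2)
= floor(2/2)
= 1

1


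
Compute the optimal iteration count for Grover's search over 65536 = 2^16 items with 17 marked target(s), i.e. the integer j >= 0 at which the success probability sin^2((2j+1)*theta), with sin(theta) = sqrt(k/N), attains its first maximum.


After j Grover iterations the success probability is P(j) = sin^2((2j+1)*theta), where sin(theta) = sqrt(k/N).
N = 2^16 = 65536, k = 17
sin(theta) = sqrt(k/N) = 0.01610588135
theta = arcsin(sqrt(k/N)) = 0.01610657774 rad
P(j) reaches its first maximum when (2j+1)*theta is as close as possible to pi/2, i.e. j = round(pi/(4*theta) - 1/2).
pi/(4*theta) - 1/2 = 48.2626
(For comparison, the common estimate pi/4 * sqrt(N/k) = 48.7647; the exact maximiser is used here.)
Optimal iterations = 48

48


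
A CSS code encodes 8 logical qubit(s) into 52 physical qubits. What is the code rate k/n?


Code rate R = k/n
= 8/52
= 0.1538

0.1538


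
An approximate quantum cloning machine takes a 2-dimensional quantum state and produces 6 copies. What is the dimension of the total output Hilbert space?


Output space = H^(tensor 6) where dim(H) = 2
dim = 2^6
= 4 (after 2 factors)
= 8 (after 3 factors)
= 16 (after 4 factors)
= 32 (after 5 factors)
= 64 (after 6 factors)
= 64

64


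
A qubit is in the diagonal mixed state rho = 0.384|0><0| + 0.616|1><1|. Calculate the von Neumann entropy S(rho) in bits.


S = -p*log2(p) - (1-p)*log2(1-p)
p = 0.3840, 1-p = 0.6160
= -0.3840 * log2(0.3840) - 0.6160 * log2(0.6160)
= -(-0.5302) - (-0.4306)
= 0.9608

0.9608


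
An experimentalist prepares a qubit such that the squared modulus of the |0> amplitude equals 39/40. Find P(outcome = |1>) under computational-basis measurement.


|alpha|^2 = 39/40 = 0.9750
|beta|^2 = 1 - 39/40 = 1/40 = 0.0250
P(|1>) = |beta|^2 = 0.0250

0.0250


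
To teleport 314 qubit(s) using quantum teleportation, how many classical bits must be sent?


Quantum teleportation requires 2 classical bits per qubit teleported.
314 qubit(s) -> 2 * 314 = 628 classical bits

628


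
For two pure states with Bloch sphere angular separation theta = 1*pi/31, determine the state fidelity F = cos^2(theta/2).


For states separated by angle theta on Bloch sphere:
F = cos^2(theta/2)
theta = 1*pi/31 = 0.1013
theta/2 = 0.0507
cos(theta/2) = 0.9987
F = 0.9974

0.9974


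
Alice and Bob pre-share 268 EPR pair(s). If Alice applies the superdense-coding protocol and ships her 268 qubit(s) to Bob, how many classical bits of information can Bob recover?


Superdense coding allows 2 classical bits per shared entangled pair.
268 pair(s) -> 2 * 268 = 536 classical bits

536


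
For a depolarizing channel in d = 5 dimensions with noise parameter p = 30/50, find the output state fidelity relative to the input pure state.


F = (1-p) + p/d
= (1 - 0.6000) + 0.6000/5
= 0.4000 + 0.1200
= 0.5200

0.5200


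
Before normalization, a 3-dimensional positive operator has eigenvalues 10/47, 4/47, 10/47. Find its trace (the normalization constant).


tr(M) = sum of eigenvalues
= 10/47 + 4/47 + 10/47
= 24/47
= 0.5106

0.5106


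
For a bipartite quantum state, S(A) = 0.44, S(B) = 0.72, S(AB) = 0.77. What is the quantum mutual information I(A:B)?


I(A:B) = S(A) + S(B) - S(AB)
= 0.44 + 0.72 - 0.77
= 0.3900

0.3900


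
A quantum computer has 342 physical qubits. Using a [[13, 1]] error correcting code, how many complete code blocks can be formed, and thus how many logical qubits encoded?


Each code block uses 13 physical qubits for 1 logical qubit(s).
Number of complete blocks = floor(342 / 13) = 26
Logical qubits = 26 * 1
= 26

26


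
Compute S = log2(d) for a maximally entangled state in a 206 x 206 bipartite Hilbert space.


For a maximally entangled state in d x d:
S = log2(d) = log2(206)
= 7.6865

7.6865


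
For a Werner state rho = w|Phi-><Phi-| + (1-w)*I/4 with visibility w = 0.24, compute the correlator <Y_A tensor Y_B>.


|Phi-> = (|00> - |11>)/sqrt(2)
For the pure Bell state, <Y_A Y_B> = +1 (Bell-state Pauli correlator).
The maximally-mixed part I/4 has tr(I/4 * P tensor P) = 0 for any traceless Pauli P.
So <Y_A Y_B>_rho = w * (+1) + (1 - w) * 0
= 0.24 * (+1)
= 0.2400

0.2400


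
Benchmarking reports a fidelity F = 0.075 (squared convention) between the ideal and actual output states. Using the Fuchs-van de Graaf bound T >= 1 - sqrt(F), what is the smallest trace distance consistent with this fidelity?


Fuchs-van de Graaf (squared-fidelity convention): 1 - sqrt(F) <= T <= sqrt(1 - F).
Lower bound: T >= 1 - sqrt(F)
sqrt(F) = sqrt(0.075) = 0.2739
T >= 1 - 0.2739
T >= 0.7261

0.7261


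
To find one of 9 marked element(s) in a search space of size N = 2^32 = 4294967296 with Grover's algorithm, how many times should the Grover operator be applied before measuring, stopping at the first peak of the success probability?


After j Grover iterations the success probability is P(j) = sin^2((2j+1)*theta), where sin(theta) = sqrt(k/N).
N = 2^32 = 4294967296, k = 9
sin(theta) = sqrt(k/N) = 4.577636719e-05
theta = arcsin(sqrt(k/N)) = 4.57763672e-05 rad
P(j) reaches its first maximum when (2j+1)*theta is as close as possible to pi/2, i.e. j = round(pi/(4*theta) - 1/2).
pi/(4*theta) - 1/2 = 17156.7847
(For comparison, the common estimate pi/4 * sqrt(N/k) = 17157.2847; the exact maximiser is used here.)
Optimal iterations = 17157

17157


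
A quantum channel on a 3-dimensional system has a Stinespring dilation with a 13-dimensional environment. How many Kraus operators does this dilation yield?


Tracing out the environment in an orthonormal basis {|i>_E} gives Kraus operators K_i = <i|_E U |0>_E.
Number of Kraus operators = dim(H_env) = d_env
= 13

13


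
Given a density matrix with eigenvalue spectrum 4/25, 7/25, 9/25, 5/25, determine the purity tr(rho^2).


tr(rho^2) = sum of eigenvalues squared
= (4/25)^2 + (7/25)^2 + (9/25)^2 + (5/25)^2
= (16 + 49 + 81 + 25) / 625
= 171/625
= 0.2736

0.2736


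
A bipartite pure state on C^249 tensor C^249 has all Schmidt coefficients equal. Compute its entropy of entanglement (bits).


For a maximally entangled state in d x d:
S = log2(d) = log2(249)
= 7.9600

7.9600


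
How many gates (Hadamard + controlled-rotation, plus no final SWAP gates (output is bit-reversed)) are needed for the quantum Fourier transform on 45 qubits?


Hadamard gates: 45
Controlled rotations: n*(n-1)/2 = 45*44/2 = 990
SWAP gates: 0 (omitted)
Total = 45 + 990
= 1035

1035


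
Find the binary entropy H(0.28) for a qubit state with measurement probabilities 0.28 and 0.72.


S = -p*log2(p) - (1-p)*log2(1-p)
p = 0.2800, 1-p = 0.7200
= -0.2800 * log2(0.2800) - 0.7200 * log2(0.7200)
= -(-0.5142) - (-0.3412)
= 0.8555

0.8555


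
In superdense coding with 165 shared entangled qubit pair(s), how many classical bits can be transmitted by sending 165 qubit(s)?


Superdense coding allows 2 classical bits per shared entangled pair.
165 pair(s) -> 2 * 165 = 330 classical bits

330


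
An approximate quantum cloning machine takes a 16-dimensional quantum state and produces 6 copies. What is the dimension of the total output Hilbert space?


Output space = H^(tensor 6) where dim(H) = 16
dim = 16^6
= 256 (after 2 factors)
= 4096 (after 3 factors)
= 65536 (after 4 factors)
= 1048576 (after 5 factors)
= 16777216 (after 6 factors)
= 16777216

16777216


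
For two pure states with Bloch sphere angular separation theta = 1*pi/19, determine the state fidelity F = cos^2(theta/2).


For states separated by angle theta on Bloch sphere:
F = cos^2(theta/2)
theta = 1*pi/19 = 0.1653
theta/2 = 0.0827
cos(theta/2) = 0.9966
F = 0.9932

0.9932


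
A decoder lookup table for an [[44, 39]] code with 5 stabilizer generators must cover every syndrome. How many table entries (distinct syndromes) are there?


Each stabilizer generator gives a binary (+1 or -1) measurement outcome.
With 5 independent generators:
Total syndromes = 2^5
= 32

32
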